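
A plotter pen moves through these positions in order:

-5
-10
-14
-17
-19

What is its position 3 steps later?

-19

Taking differences between consecutive positions: -5, -4, -3, -2. These grow by +1 each step.
step 5: -19 − 1 → -20
step 6: -20 + 0 → -20
step 7: -20 + 1 → -19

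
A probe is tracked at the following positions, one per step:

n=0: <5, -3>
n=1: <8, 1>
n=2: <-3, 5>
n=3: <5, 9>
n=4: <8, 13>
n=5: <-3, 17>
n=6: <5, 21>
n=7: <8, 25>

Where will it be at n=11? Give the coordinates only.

<-3, 41>

The first coordinate repeats the cycle [5, 8, -3] with period 3; step 11 mod 3 = 2, giving -3.
The second coordinate changes by +4 each step, so at step 11 it is -3 + 11·(4) = 41.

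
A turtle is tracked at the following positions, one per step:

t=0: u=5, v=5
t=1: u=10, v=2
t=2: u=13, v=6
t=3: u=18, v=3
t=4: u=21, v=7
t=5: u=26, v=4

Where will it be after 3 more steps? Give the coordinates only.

Step-to-step displacements: (+5,-3), (+3,+4), (+5,-3), (+3,+4), (+5,-3) — a repeating cycle of length 2.
step 6: apply (+3,+4) → u=29, v=8
step 7: apply (+5,-3) → u=34, v=5
step 8: apply (+3,+4) → u=37, v=9

u=37, v=9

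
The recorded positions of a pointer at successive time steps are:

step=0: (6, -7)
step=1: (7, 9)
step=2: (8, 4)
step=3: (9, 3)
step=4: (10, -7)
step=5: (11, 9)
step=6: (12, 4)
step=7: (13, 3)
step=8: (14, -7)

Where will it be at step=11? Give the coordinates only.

(17, 3)

The first coordinate changes by +1 each step, so at step 11 it is 6 + 11·(1) = 17.
The second coordinate repeats the cycle [-7, 9, 4, 3] with period 4; step 11 mod 4 = 3, giving 3.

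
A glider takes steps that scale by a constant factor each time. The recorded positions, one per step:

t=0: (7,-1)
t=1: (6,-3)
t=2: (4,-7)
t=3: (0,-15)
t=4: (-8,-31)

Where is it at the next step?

Consecutive displacements (-1,-2), (-2,-4), (-4,-8), (-8,-16) scale by a factor of 2 each step.
step 5: (-8,-31) + (-16,-32) → (-24,-63)

(-24,-63)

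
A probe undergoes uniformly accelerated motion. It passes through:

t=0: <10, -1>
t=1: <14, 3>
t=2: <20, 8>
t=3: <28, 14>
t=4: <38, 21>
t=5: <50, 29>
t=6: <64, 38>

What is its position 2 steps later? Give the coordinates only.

<98, 59>

Taking differences between consecutive positions: <+4, +4>, <+6, +5>, <+8, +6>, <+10, +7>, <+12, +8>, <+14, +9>. These grow by <+2, +1> each step.
step 7: <64, 38> + <+16, +10> → <80, 48>
step 8: <80, 48> + <+18, +11> → <98, 59>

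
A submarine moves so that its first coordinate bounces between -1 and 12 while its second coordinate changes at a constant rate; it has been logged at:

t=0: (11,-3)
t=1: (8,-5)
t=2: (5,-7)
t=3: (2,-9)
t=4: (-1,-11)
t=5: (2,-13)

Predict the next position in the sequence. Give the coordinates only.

(5,-15)

The first coordinate travels 3 per step and bounces off the walls at -1 and 12.
  step 6: 2 → 5
The second coordinate changes by -2 each step: at step 6 it is -15.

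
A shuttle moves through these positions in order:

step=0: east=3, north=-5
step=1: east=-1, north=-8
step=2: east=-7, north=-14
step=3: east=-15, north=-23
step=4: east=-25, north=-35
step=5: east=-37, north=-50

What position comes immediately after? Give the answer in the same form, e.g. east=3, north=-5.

east=-51, north=-68

First differences are (-4,-3), (-6,-6), (-8,-9), (-10,-12), (-12,-15); their common second difference is (-2,-3) (constant acceleration).
step 6: east=-37, north=-50 + (-14,-18) → east=-51, north=-68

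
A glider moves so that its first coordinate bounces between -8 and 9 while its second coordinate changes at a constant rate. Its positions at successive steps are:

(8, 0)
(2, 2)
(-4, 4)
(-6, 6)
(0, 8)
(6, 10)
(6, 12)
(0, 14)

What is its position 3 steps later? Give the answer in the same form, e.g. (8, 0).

(2, 20)

The first coordinate travels 6 per step and bounces off the walls at -8 and 9.
  step 8: 0 → -6
  step 9: -6 → -4
  step 10: -4 → 2
The second coordinate changes by +2 each step: at step 10 it is 20.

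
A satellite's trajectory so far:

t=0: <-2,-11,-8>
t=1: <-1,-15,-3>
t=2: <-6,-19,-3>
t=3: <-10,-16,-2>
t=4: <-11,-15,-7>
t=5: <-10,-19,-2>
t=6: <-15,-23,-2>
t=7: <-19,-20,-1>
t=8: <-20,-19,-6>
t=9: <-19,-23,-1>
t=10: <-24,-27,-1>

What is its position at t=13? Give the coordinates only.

<-28,-27,0>

Differencing gives <+1,-4,+5>, <-5,-4,+0>, <-4,+3,+1>, <-1,+1,-5>, <+1,-4,+5>, <-5,-4,+0>, <-4,+3,+1>, <-1,+1,-5>, <+1,-4,+5>, <-5,-4,+0>. This is the pattern <+1,-4,+5>, <-5,-4,+0>, <-4,+3,+1>, <-1,+1,-5> repeated.
step 11: apply <-4,+3,+1> → <-28,-24,0>
step 12: apply <-1,+1,-5> → <-29,-23,-5>
step 13: apply <+1,-4,+5> → <-28,-27,0>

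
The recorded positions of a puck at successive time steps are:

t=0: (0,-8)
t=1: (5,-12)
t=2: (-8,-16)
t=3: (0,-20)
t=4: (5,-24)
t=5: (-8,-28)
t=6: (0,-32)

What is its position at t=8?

(-8,-40)

The first coordinate repeats the cycle [0, 5, -8] with period 3; step 8 mod 3 = 2, giving -8.
The second coordinate changes by -4 each step, so at step 8 it is -8 + 8·(-4) = -40.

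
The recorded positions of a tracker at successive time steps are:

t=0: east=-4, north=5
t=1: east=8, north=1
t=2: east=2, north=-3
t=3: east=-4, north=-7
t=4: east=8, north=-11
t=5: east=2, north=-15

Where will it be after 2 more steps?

East: cycles through -4, 8, 2 every 3 steps. Step 7 lands at position 1 of the cycle → 8.
North: linear, -4 per step → -23 at step 7.

east=8, north=-23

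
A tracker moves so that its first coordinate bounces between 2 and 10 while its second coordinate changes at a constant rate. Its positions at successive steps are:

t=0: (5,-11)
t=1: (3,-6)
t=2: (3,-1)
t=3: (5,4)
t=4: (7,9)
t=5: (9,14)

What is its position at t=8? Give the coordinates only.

(5,29)

The first coordinate travels 2 per step and bounces off the walls at 2 and 10.
  step 6: 9 → 9
  step 7: 9 → 7
  step 8: 7 → 5
The second coordinate changes by +5 each step: at step 8 it is 29.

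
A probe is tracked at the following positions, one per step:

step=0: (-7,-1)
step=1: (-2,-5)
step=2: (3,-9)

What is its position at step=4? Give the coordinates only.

(13,-17)

Each step adds (+5,-4) to the position.
step 3: (3,-9) + (+5,-4) → (8,-13)
step 4: (8,-13) + (+5,-4) → (13,-17)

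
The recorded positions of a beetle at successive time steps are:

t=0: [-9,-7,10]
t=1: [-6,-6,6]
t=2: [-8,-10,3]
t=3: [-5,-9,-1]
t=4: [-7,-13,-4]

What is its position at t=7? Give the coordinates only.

The moves between consecutive positions are [+3,+1,-4], [-2,-4,-3], [+3,+1,-4], [-2,-4,-3]; they repeat the 2-cycle [[+3,+1,-4], [-2,-4,-3]].
step 5: apply [+3,+1,-4] → [-4,-12,-8]
step 6: apply [-2,-4,-3] → [-6,-16,-11]
step 7: apply [+3,+1,-4] → [-3,-15,-15]

[-3,-15,-15]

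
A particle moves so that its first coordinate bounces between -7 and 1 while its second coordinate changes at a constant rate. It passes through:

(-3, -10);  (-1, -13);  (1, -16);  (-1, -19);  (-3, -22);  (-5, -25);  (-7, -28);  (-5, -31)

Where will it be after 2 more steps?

(-1, -37)

The first coordinate reflects between -7 and 1, moving 2 per step.
  step 8: -5 → -3
  step 9: -3 → -1
The second coordinate changes by -3 each step: at step 9 it is -37.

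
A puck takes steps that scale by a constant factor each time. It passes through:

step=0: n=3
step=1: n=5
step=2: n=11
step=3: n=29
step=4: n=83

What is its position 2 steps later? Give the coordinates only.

Consecutive displacements +2, +6, +18, +54 scale by a factor of 3 each step.
step 5: 83 + 162 → n=245
step 6: 245 + 486 → n=731

n=731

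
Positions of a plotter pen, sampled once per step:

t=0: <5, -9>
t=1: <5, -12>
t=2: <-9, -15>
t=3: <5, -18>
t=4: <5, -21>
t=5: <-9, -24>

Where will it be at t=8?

First: cycles through 5, 5, -9 every 3 steps. Step 8 lands at position 2 of the cycle → -9.
Second: linear, -3 per step → -33 at step 8.

<-9, -33>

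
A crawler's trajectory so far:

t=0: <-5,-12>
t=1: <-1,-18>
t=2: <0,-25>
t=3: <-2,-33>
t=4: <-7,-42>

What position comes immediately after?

First differences are <+4,-6>, <+1,-7>, <-2,-8>, <-5,-9>; their common second difference is <-3,-1> (constant acceleration).
step 5: <-7,-42> + <-8,-10> → <-15,-52>

<-15,-52>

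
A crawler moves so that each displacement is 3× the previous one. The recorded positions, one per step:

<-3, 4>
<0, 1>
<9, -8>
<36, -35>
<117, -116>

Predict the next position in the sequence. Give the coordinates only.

The jumps are <+3, -3>, <+9, -9>, <+27, -27>, <+81, -81> — a geometric progression with ratio 3.
step 5: <117, -116> + <+243, -243> → <360, -359>

<360, -359>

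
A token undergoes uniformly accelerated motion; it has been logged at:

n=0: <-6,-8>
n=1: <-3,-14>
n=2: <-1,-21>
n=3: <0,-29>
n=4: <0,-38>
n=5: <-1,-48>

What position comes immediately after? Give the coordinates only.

<-3,-59>

First differences are <+3,-6>, <+2,-7>, <+1,-8>, <+0,-9>, <-1,-10>; their common second difference is <-1,-1> (constant acceleration).
step 6: <-1,-48> + <-2,-11> → <-3,-59>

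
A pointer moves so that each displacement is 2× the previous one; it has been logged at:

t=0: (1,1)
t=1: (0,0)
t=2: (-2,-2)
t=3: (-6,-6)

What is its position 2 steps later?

(-30,-30)

The jumps are (-1,-1), (-2,-2), (-4,-4) — a geometric progression with ratio 2.
step 4: (-6,-6) + (-8,-8) → (-14,-14)
step 5: (-14,-14) + (-16,-16) → (-30,-30)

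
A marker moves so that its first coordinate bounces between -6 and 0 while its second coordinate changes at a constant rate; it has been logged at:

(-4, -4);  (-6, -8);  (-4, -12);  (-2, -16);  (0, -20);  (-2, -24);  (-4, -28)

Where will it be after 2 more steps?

The first coordinate reflects between -6 and 0, moving 2 per step.
  step 7: -4 → -6
  step 8: -6 → -4
The second coordinate changes by -4 each step: at step 8 it is -36.

(-4, -36)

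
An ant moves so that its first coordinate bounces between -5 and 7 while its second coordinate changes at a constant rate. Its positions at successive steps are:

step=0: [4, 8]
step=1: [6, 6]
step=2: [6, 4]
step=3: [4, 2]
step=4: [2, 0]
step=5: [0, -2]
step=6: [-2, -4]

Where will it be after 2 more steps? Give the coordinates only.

The first coordinate travels 2 per step and bounces off the walls at -5 and 7.
  step 7: -2 → -4
  step 8: -4 → -4
The second coordinate changes by -2 each step: at step 8 it is -8.

[-4, -8]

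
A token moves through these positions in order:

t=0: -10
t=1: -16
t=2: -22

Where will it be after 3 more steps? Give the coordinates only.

The position changes by -6 every step.
step 3: -22 − 6 → -28
step 4: -28 − 6 → -34
step 5: -34 − 6 → -40

-40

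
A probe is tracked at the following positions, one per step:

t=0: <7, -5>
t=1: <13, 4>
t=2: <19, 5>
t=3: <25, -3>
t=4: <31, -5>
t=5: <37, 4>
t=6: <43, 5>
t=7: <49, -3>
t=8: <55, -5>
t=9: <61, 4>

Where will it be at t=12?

First: linear, +6 per step → 79 at step 12.
Second: cycles through -5, 4, 5, -3 every 4 steps. Step 12 lands at position 0 of the cycle → -5.

<79, -5>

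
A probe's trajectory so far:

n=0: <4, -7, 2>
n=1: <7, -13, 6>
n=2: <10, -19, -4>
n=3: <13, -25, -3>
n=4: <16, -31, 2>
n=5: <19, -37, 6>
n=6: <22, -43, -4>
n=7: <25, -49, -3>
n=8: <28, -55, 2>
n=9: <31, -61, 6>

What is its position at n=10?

The first coordinate changes by +3 each step, so at step 10 it is 4 + 10·(3) = 34.
The second coordinate changes by -6 each step, so at step 10 it is -7 + 10·(-6) = -67.
The third coordinate repeats the cycle [2, 6, -4, -3] with period 4; step 10 mod 4 = 2, giving -4.

<34, -67, -4>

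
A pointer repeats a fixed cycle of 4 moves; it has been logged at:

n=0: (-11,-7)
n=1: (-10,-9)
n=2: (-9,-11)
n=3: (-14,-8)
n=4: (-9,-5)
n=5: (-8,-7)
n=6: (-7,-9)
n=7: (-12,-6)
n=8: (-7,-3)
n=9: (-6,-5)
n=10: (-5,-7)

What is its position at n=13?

(-4,-3)

Differencing gives (+1,-2), (+1,-2), (-5,+3), (+5,+3), (+1,-2), (+1,-2), (-5,+3), (+5,+3), (+1,-2), (+1,-2). This is the pattern (+1,-2), (+1,-2), (-5,+3), (+5,+3) repeated.
step 11: apply (-5,+3) → (-10,-4)
step 12: apply (+5,+3) → (-5,-1)
step 13: apply (+1,-2) → (-4,-3)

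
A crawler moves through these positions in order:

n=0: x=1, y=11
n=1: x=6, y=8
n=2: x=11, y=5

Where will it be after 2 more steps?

x=21, y=-1

Each step adds (+5, -3) to the position.
step 3: x=11, y=5 + (+5, -3) → x=16, y=2
step 4: x=16, y=2 + (+5, -3) → x=21, y=-1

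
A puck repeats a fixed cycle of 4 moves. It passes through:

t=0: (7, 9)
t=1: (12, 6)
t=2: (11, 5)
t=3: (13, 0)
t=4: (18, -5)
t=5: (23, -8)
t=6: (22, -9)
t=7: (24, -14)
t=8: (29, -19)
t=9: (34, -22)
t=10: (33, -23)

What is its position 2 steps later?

The moves between consecutive positions are (+5, -3), (-1, -1), (+2, -5), (+5, -5), (+5, -3), (-1, -1), (+2, -5), (+5, -5), (+5, -3), (-1, -1); they repeat the 4-cycle [(+5, -3), (-1, -1), (+2, -5), (+5, -5)].
step 11: apply (+2, -5) → (35, -28)
step 12: apply (+5, -5) → (40, -33)

(40, -33)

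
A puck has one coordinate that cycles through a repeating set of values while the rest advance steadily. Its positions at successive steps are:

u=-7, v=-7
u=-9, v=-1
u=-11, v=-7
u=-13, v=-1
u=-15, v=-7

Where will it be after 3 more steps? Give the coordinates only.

u=-21, v=-1

The u coordinate changes by -2 each step, so at step 7 it is -7 + 7·(-2) = -21.
The v coordinate repeats the cycle [-7, -1] with period 2; step 7 mod 2 = 1, giving -1.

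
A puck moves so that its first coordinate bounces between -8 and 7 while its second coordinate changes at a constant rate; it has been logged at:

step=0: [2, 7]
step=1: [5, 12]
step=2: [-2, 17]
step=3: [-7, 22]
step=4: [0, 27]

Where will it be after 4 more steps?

[-2, 47]

The first coordinate reflects between -8 and 7, moving 7 per step.
  step 5: 0 → 7
  step 6: 7 → 0
  step 7: 0 → -7
  step 8: -7 → -2
The second coordinate changes by +5 each step: at step 8 it is 47.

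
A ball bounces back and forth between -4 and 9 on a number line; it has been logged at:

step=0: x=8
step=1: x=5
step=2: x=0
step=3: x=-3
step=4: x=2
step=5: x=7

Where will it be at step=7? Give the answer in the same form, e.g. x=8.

The value travels 5 per step and bounces off the walls at -4 and 9.
  step 6: 7 → 6
  step 7: 6 → 1

x=1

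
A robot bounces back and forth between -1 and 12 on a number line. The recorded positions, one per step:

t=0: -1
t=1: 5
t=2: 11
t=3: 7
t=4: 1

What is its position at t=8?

The value travels 6 per step and bounces off the walls at -1 and 12.
  step 5: 1 → 3
  step 6: 3 → 9
  step 7: 9 → 9
  step 8: 9 → 3

3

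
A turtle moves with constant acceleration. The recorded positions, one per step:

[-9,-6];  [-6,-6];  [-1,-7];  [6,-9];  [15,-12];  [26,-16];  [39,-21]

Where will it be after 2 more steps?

[71,-34]

Successive displacements: [+3,+0], [+5,-1], [+7,-2], [+9,-3], [+11,-4], [+13,-5] — each changes by [+2,-1].
step 7: [39,-21] + [+15,-6] → [54,-27]
step 8: [54,-27] + [+17,-7] → [71,-34]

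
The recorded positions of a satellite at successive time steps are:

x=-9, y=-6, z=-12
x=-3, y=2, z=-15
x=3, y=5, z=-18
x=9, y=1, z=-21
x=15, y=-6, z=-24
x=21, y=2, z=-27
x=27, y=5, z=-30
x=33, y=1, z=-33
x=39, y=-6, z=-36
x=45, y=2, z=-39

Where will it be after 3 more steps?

x=63, y=-6, z=-48

X: linear, +6 per step → 63 at step 12.
Y: cycles through -6, 2, 5, 1 every 4 steps. Step 12 lands at position 0 of the cycle → -6.
Z: linear, -3 per step → -48 at step 12.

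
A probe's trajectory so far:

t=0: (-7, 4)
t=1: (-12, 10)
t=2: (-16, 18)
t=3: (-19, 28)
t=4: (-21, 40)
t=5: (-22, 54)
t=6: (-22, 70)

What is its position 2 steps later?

First differences are (-5, +6), (-4, +8), (-3, +10), (-2, +12), (-1, +14), (+0, +16); their common second difference is (+1, +2) (constant acceleration).
step 7: (-22, 70) + (+1, +18) → (-21, 88)
step 8: (-21, 88) + (+2, +20) → (-19, 108)

(-19, 108)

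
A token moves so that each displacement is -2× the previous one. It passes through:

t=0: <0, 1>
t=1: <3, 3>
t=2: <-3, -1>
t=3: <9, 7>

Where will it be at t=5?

<33, 23>

Step-to-step displacements: <+3, +2>, <-6, -4>, <+12, +8>; each is -2× the previous.
step 4: <9, 7> + <-24, -16> → <-15, -9>
step 5: <-15, -9> + <+48, +32> → <33, 23>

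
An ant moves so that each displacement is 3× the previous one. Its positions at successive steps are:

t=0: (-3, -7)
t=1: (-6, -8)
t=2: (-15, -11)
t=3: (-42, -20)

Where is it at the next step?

(-123, -47)

Consecutive displacements (-3, -1), (-9, -3), (-27, -9) scale by a factor of 3 each step.
step 4: (-42, -20) + (-81, -27) → (-123, -47)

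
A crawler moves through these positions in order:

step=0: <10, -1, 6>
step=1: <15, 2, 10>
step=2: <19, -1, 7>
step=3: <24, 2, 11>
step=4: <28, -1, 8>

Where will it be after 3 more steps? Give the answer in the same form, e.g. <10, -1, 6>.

<42, 2, 13>

Differencing gives <+5, +3, +4>, <+4, -3, -3>, <+5, +3, +4>, <+4, -3, -3>. This is the pattern <+5, +3, +4>, <+4, -3, -3> repeated.
step 5: apply <+5, +3, +4> → <33, 2, 12>
step 6: apply <+4, -3, -3> → <37, -1, 9>
step 7: apply <+5, +3, +4> → <42, 2, 13>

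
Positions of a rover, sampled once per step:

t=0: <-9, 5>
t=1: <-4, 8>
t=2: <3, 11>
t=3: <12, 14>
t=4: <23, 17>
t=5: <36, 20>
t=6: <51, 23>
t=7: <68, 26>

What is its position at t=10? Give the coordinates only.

Successive displacements: <+5, +3>, <+7, +3>, <+9, +3>, <+11, +3>, <+13, +3>, <+15, +3>, <+17, +3> — each changes by <+2, +0>.
step 8: <68, 26> + <+19, +3> → <87, 29>
step 9: <87, 29> + <+21, +3> → <108, 32>
step 10: <108, 32> + <+23, +3> → <131, 35>

<131, 35>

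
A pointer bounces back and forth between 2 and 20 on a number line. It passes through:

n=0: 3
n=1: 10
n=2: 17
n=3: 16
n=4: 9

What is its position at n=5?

The value travels 7 per step and bounces off the walls at 2 and 20.
  step 5: 9 → 2

2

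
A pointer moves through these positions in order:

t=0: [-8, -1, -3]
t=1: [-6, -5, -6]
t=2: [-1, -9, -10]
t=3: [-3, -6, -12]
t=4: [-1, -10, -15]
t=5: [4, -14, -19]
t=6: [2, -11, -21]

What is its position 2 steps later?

The moves between consecutive positions are [+2, -4, -3], [+5, -4, -4], [-2, +3, -2], [+2, -4, -3], [+5, -4, -4], [-2, +3, -2]; they repeat the 3-cycle [[+2, -4, -3], [+5, -4, -4], [-2, +3, -2]].
step 7: apply [+2, -4, -3] → [4, -15, -24]
step 8: apply [+5, -4, -4] → [9, -19, -28]

[9, -19, -28]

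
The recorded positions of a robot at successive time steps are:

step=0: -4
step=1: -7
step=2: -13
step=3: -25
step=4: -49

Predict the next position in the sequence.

Step-to-step displacements: -3, -6, -12, -24; each is 2× the previous.
step 5: -49 − 48 → -97

-97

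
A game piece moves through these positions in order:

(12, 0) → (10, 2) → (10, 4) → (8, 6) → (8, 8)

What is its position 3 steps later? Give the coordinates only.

Step-to-step displacements: (-2, +2), (+0, +2), (-2, +2), (+0, +2) — a repeating cycle of length 2.
step 5: apply (-2, +2) → (6, 10)
step 6: apply (+0, +2) → (6, 12)
step 7: apply (-2, +2) → (4, 14)

(4, 14)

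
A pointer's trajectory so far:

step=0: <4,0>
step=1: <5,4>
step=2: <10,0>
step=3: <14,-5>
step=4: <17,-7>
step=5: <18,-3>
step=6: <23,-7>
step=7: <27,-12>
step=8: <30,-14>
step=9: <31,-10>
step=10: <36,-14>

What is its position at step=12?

Step-to-step displacements: <+1,+4>, <+5,-4>, <+4,-5>, <+3,-2>, <+1,+4>, <+5,-4>, <+4,-5>, <+3,-2>, <+1,+4>, <+5,-4> — a repeating cycle of length 4.
step 11: apply <+4,-5> → <40,-19>
step 12: apply <+3,-2> → <43,-21>

<43,-21>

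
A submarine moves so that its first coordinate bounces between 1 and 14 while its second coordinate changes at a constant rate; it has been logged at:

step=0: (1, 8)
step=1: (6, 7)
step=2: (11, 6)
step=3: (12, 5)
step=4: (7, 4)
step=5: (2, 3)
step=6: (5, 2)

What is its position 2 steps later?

The first coordinate travels 5 per step and bounces off the walls at 1 and 14.
  step 7: 5 → 10
  step 8: 10 → 13
The second coordinate changes by -1 each step: at step 8 it is 0.

(13, 0)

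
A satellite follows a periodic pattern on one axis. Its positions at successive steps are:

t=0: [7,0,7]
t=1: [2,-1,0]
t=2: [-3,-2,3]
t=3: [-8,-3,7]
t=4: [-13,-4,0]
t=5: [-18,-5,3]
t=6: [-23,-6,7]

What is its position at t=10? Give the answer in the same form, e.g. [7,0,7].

[-43,-10,0]

The first coordinate changes by -5 each step, so at step 10 it is 7 + 10·(-5) = -43.
The second coordinate changes by -1 each step, so at step 10 it is 0 + 10·(-1) = -10.
The third coordinate repeats the cycle [7, 0, 3] with period 3; step 10 mod 3 = 1, giving 0.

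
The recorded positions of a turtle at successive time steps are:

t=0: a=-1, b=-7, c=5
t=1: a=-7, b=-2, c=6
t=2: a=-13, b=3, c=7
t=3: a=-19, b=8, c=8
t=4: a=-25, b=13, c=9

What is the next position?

a=-31, b=18, c=10

Constant displacement of (-6,+5,+1) per step.
step 5: a=-25, b=13, c=9 + (-6,+5,+1) → a=-31, b=18, c=10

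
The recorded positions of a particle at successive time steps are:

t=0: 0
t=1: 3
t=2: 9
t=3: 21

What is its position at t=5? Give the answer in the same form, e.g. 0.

93

Step-to-step displacements: +3, +6, +12; each is 2× the previous.
step 4: 21 + 24 → 45
step 5: 45 + 48 → 93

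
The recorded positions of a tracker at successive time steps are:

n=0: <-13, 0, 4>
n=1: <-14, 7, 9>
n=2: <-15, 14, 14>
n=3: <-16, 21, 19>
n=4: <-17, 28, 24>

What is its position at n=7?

Constant displacement of <-1, +7, +5> per step.
step 5: <-17, 28, 24> + <-1, +7, +5> → <-18, 35, 29>
step 6: <-18, 35, 29> + <-1, +7, +5> → <-19, 42, 34>
step 7: <-19, 42, 34> + <-1, +7, +5> → <-20, 49, 39>

<-20, 49, 39>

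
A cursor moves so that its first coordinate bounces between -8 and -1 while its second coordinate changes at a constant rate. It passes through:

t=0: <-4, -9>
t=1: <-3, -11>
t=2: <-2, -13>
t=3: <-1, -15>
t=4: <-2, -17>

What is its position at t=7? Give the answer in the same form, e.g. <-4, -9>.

The first coordinate reflects between -8 and -1, moving 1 per step.
  step 5: -2 → -3
  step 6: -3 → -4
  step 7: -4 → -5
The second coordinate changes by -2 each step: at step 7 it is -23.

<-5, -23>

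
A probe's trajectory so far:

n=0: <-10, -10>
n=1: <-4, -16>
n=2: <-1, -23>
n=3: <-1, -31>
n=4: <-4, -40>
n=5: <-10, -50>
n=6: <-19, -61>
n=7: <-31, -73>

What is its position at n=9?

<-64, -100>

Successive displacements: <+6, -6>, <+3, -7>, <+0, -8>, <-3, -9>, <-6, -10>, <-9, -11>, <-12, -12> — each changes by <-3, -1>.
step 8: <-31, -73> + <-15, -13> → <-46, -86>
step 9: <-46, -86> + <-18, -14> → <-64, -100>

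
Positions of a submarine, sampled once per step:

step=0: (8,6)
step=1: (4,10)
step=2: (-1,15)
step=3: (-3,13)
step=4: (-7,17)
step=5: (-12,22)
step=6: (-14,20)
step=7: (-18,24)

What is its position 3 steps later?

The moves between consecutive positions are (-4,+4), (-5,+5), (-2,-2), (-4,+4), (-5,+5), (-2,-2), (-4,+4); they repeat the 3-cycle [(-4,+4), (-5,+5), (-2,-2)].
step 8: apply (-5,+5) → (-23,29)
step 9: apply (-2,-2) → (-25,27)
step 10: apply (-4,+4) → (-29,31)

(-29,31)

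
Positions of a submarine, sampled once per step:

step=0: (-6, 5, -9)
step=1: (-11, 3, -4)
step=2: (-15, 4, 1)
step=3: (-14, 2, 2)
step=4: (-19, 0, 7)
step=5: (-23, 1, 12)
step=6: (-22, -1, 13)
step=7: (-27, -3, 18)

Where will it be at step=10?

(-35, -6, 29)

Differencing gives (-5, -2, +5), (-4, +1, +5), (+1, -2, +1), (-5, -2, +5), (-4, +1, +5), (+1, -2, +1), (-5, -2, +5). This is the pattern (-5, -2, +5), (-4, +1, +5), (+1, -2, +1) repeated.
step 8: apply (-4, +1, +5) → (-31, -2, 23)
step 9: apply (+1, -2, +1) → (-30, -4, 24)
step 10: apply (-5, -2, +5) → (-35, -6, 29)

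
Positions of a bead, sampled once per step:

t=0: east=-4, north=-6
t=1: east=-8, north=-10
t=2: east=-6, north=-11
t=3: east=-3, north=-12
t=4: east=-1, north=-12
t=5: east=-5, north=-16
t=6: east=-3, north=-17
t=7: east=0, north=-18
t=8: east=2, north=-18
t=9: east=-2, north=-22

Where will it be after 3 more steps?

Differencing gives (-4, -4), (+2, -1), (+3, -1), (+2, +0), (-4, -4), (+2, -1), (+3, -1), (+2, +0), (-4, -4). This is the pattern (-4, -4), (+2, -1), (+3, -1), (+2, +0) repeated.
step 10: apply (+2, -1) → east=0, north=-23
step 11: apply (+3, -1) → east=3, north=-24
step 12: apply (+2, +0) → east=5, north=-24

east=5, north=-24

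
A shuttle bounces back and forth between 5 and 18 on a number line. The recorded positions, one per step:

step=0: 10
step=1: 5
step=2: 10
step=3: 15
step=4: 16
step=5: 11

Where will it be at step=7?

The value travels 5 per step and bounces off the walls at 5 and 18.
  step 6: 11 → 6
  step 7: 6 → 9

9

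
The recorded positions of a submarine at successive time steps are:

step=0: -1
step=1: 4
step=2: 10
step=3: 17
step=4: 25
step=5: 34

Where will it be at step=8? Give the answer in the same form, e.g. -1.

67

First differences are +5, +6, +7, +8, +9; their common second difference is +1 (constant acceleration).
step 6: 34 + 10 → 44
step 7: 44 + 11 → 55
step 8: 55 + 12 → 67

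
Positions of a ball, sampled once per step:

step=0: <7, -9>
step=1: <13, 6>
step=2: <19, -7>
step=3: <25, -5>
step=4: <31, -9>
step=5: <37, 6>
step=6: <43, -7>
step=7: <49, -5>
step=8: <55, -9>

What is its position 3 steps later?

<73, -5>

The first coordinate changes by +6 each step, so at step 11 it is 7 + 11·(6) = 73.
The second coordinate repeats the cycle [-9, 6, -7, -5] with period 4; step 11 mod 4 = 3, giving -5.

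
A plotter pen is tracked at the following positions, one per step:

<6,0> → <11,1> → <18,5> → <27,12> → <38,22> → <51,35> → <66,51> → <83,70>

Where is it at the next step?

First differences are <+5,+1>, <+7,+4>, <+9,+7>, <+11,+10>, <+13,+13>, <+15,+16>, <+17,+19>; their common second difference is <+2,+3> (constant acceleration).
step 8: <83,70> + <+19,+22> → <102,92>

<102,92>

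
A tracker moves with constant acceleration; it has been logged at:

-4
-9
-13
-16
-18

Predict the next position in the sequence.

-19

First differences are -5, -4, -3, -2; their common second difference is +1 (constant acceleration).
step 5: -18 − 1 → -19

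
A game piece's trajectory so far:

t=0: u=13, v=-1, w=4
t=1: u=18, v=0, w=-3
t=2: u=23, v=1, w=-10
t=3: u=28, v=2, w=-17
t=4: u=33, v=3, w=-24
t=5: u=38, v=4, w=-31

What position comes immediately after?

u=43, v=5, w=-38

Constant displacement of (+5,+1,-7) per step.
step 6: u=38, v=4, w=-31 + (+5,+1,-7) → u=43, v=5, w=-38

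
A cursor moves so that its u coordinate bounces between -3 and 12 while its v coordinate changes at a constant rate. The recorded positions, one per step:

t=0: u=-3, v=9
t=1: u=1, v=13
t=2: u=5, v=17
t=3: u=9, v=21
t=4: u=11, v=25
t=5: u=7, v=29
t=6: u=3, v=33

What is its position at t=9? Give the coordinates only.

u=3, v=45

The u coordinate reflects between -3 and 12, moving 4 per step.
  step 7: 3 → -1
  step 8: -1 → -1
  step 9: -1 → 3
The v coordinate changes by +4 each step: at step 9 it is 45.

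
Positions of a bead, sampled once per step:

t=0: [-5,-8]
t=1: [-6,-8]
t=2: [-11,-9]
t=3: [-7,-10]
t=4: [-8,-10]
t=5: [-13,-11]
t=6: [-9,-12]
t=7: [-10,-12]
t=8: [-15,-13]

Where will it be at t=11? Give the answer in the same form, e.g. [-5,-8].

Step-to-step displacements: [-1,+0], [-5,-1], [+4,-1], [-1,+0], [-5,-1], [+4,-1], [-1,+0], [-5,-1] — a repeating cycle of length 3.
step 9: apply [+4,-1] → [-11,-14]
step 10: apply [-1,+0] → [-12,-14]
step 11: apply [-5,-1] → [-17,-15]

[-17,-15]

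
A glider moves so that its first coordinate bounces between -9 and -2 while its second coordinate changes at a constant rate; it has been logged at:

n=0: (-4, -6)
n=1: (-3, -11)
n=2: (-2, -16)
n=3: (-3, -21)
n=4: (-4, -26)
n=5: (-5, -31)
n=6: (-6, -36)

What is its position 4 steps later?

The first coordinate reflects between -9 and -2, moving 1 per step.
  step 7: -6 → -7
  step 8: -7 → -8
  step 9: -8 → -9
  step 10: -9 → -8
The second coordinate changes by -5 each step: at step 10 it is -56.

(-8, -56)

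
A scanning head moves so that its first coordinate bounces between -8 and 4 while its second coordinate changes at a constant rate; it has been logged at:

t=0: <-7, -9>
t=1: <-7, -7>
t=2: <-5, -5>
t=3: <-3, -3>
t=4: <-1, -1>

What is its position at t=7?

The first coordinate reflects between -8 and 4, moving 2 per step.
  step 5: -1 → 1
  step 6: 1 → 3
  step 7: 3 → 3
The second coordinate changes by +2 each step: at step 7 it is 5.

<3, 5>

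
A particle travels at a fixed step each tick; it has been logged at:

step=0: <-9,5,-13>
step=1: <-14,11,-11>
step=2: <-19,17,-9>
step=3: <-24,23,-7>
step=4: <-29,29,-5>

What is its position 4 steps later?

Each step adds <-5,+6,+2> to the position.
step 5: <-29,29,-5> + <-5,+6,+2> → <-34,35,-3>
step 6: <-34,35,-3> + <-5,+6,+2> → <-39,41,-1>
step 7: <-39,41,-1> + <-5,+6,+2> → <-44,47,1>
step 8: <-44,47,1> + <-5,+6,+2> → <-49,53,3>

<-49,53,3>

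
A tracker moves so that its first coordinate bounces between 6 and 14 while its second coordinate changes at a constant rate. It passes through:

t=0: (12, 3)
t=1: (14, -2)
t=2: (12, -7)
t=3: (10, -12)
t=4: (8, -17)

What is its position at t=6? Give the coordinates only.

(8, -27)

The first coordinate travels 2 per step and bounces off the walls at 6 and 14.
  step 5: 8 → 6
  step 6: 6 → 8
The second coordinate changes by -5 each step: at step 6 it is -27.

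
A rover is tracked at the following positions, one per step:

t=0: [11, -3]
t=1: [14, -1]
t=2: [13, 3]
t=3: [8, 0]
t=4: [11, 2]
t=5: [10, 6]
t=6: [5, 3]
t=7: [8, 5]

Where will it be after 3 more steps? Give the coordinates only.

[5, 8]

Differencing gives [+3, +2], [-1, +4], [-5, -3], [+3, +2], [-1, +4], [-5, -3], [+3, +2]. This is the pattern [+3, +2], [-1, +4], [-5, -3] repeated.
step 8: apply [-1, +4] → [7, 9]
step 9: apply [-5, -3] → [2, 6]
step 10: apply [+3, +2] → [5, 8]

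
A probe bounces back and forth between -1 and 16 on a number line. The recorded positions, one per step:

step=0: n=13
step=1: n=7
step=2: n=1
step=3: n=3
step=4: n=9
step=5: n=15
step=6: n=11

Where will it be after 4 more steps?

n=11

The value reflects between -1 and 16, moving 6 per step.
  step 7: 11 → 5
  step 8: 5 → -1
  step 9: -1 → 5
  step 10: 5 → 11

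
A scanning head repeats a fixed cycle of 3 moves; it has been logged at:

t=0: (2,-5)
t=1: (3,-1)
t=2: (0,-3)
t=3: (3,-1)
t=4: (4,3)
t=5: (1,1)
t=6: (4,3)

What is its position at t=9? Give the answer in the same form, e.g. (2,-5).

Differencing gives (+1,+4), (-3,-2), (+3,+2), (+1,+4), (-3,-2), (+3,+2). This is the pattern (+1,+4), (-3,-2), (+3,+2) repeated.
step 7: apply (+1,+4) → (5,7)
step 8: apply (-3,-2) → (2,5)
step 9: apply (+3,+2) → (5,7)

(5,7)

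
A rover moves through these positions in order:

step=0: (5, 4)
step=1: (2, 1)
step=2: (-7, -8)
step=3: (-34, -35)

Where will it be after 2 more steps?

Consecutive displacements (-3, -3), (-9, -9), (-27, -27) scale by a factor of 3 each step.
step 4: (-34, -35) + (-81, -81) → (-115, -116)
step 5: (-115, -116) + (-243, -243) → (-358, -359)

(-358, -359)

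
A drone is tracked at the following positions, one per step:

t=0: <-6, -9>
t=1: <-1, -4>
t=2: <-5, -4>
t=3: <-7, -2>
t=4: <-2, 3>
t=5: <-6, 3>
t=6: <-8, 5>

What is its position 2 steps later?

<-7, 10>

Step-to-step displacements: <+5, +5>, <-4, +0>, <-2, +2>, <+5, +5>, <-4, +0>, <-2, +2> — a repeating cycle of length 3.
step 7: apply <+5, +5> → <-3, 10>
step 8: apply <-4, +0> → <-7, 10>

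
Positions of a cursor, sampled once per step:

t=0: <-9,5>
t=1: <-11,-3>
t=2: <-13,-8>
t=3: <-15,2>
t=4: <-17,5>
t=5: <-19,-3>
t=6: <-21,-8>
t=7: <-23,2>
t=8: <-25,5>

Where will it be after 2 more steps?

The first coordinate changes by -2 each step, so at step 10 it is -9 + 10·(-2) = -29.
The second coordinate repeats the cycle [5, -3, -8, 2] with period 4; step 10 mod 4 = 2, giving -8.

<-29,-8>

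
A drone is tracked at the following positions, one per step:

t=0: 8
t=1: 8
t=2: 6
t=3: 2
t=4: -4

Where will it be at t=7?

Successive displacements: +0, -2, -4, -6 — each changes by -2.
step 5: -4 − 8 → -12
step 6: -12 − 10 → -22
step 7: -22 − 12 → -34

-34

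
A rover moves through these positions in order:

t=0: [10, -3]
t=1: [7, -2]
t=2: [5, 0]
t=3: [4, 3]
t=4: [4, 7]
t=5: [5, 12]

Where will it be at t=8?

Successive displacements: [-3, +1], [-2, +2], [-1, +3], [+0, +4], [+1, +5] — each changes by [+1, +1].
step 6: [5, 12] + [+2, +6] → [7, 18]
step 7: [7, 18] + [+3, +7] → [10, 25]
step 8: [10, 25] + [+4, +8] → [14, 33]

[14, 33]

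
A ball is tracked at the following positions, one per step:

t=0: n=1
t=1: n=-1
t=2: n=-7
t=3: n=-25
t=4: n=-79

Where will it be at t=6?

n=-727

The jumps are -2, -6, -18, -54 — a geometric progression with ratio 3.
step 5: -79 − 162 → n=-241
step 6: -241 − 486 → n=-727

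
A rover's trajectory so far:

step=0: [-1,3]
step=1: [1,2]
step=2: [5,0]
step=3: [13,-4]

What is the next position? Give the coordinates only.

Step-to-step displacements: [+2,-1], [+4,-2], [+8,-4]; each is 2× the previous.
step 4: [13,-4] + [+16,-8] → [29,-12]

[29,-12]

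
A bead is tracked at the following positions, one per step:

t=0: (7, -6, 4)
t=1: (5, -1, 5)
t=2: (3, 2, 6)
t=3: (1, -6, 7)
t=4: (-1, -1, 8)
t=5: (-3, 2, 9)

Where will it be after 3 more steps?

First: linear, -2 per step → -9 at step 8.
Second: cycles through -6, -1, 2 every 3 steps. Step 8 lands at position 2 of the cycle → 2.
Third: linear, +1 per step → 12 at step 8.

(-9, 2, 12)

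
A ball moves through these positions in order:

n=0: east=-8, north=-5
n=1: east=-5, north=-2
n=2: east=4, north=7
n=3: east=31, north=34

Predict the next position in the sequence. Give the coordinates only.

east=112, north=115

The jumps are (+3, +3), (+9, +9), (+27, +27) — a geometric progression with ratio 3.
step 4: east=31, north=34 + (+81, +81) → east=112, north=115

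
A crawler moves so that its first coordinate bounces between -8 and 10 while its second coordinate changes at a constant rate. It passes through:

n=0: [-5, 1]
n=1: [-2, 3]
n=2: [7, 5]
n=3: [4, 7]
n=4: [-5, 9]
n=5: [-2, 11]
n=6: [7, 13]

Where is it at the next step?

[4, 15]

The first coordinate travels 9 per step and bounces off the walls at -8 and 10.
  step 7: 7 → 4
The second coordinate changes by +2 each step: at step 7 it is 15.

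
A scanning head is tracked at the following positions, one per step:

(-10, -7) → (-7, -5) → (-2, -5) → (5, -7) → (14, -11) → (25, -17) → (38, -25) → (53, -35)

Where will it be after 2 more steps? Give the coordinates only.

(89, -61)

Taking differences between consecutive positions: (+3, +2), (+5, +0), (+7, -2), (+9, -4), (+11, -6), (+13, -8), (+15, -10). These grow by (+2, -2) each step.
step 8: (53, -35) + (+17, -12) → (70, -47)
step 9: (70, -47) + (+19, -14) → (89, -61)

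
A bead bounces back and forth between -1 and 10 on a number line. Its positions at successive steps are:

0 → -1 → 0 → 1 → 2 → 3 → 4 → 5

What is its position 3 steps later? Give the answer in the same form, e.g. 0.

8

The value travels 1 per step and bounces off the walls at -1 and 10.
  step 8: 5 → 6
  step 9: 6 → 7
  step 10: 7 → 8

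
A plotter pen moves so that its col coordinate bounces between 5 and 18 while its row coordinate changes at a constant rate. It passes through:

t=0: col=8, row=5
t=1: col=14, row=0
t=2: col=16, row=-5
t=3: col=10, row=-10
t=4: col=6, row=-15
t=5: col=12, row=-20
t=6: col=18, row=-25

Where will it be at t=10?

The col coordinate reflects between 5 and 18, moving 6 per step.
  step 7: 18 → 12
  step 8: 12 → 6
  step 9: 6 → 10
  step 10: 10 → 16
The row coordinate changes by -5 each step: at step 10 it is -45.

col=16, row=-45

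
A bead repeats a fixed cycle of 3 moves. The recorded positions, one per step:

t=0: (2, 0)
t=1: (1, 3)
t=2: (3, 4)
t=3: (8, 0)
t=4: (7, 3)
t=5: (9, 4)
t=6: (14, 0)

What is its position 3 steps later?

The moves between consecutive positions are (-1, +3), (+2, +1), (+5, -4), (-1, +3), (+2, +1), (+5, -4); they repeat the 3-cycle [(-1, +3), (+2, +1), (+5, -4)].
step 7: apply (-1, +3) → (13, 3)
step 8: apply (+2, +1) → (15, 4)
step 9: apply (+5, -4) → (20, 0)

(20, 0)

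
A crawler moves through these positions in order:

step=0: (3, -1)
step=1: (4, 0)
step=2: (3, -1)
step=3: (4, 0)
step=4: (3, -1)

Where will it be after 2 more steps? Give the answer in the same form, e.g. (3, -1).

The jumps are (+1, +1), (-1, -1), (+1, +1), (-1, -1) — a geometric progression with ratio -1.
step 5: (3, -1) + (+1, +1) → (4, 0)
step 6: (4, 0) + (-1, -1) → (3, -1)

(3, -1)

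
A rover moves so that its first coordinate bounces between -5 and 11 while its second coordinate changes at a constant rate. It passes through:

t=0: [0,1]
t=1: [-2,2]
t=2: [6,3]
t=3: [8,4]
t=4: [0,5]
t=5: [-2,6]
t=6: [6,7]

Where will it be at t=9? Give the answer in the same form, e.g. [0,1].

The first coordinate reflects between -5 and 11, moving 8 per step.
  step 7: 6 → 8
  step 8: 8 → 0
  step 9: 0 → -2
The second coordinate changes by +1 each step: at step 9 it is 10.

[-2,10]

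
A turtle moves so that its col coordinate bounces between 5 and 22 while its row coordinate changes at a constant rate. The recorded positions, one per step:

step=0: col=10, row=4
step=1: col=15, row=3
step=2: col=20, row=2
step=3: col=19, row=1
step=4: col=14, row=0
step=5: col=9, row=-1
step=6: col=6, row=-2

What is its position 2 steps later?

The col coordinate reflects between 5 and 22, moving 5 per step.
  step 7: 6 → 11
  step 8: 11 → 16
The row coordinate changes by -1 each step: at step 8 it is -4.

col=16, row=-4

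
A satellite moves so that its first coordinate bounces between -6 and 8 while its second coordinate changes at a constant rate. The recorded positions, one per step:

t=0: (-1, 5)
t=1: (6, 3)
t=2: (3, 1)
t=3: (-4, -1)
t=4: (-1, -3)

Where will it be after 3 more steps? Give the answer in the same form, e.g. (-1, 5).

(-4, -9)

The first coordinate reflects between -6 and 8, moving 7 per step.
  step 5: -1 → 6
  step 6: 6 → 3
  step 7: 3 → -4
The second coordinate changes by -2 each step: at step 7 it is -9.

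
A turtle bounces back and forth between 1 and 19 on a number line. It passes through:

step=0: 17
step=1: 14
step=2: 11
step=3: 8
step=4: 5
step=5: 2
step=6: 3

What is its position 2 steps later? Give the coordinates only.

The value travels 3 per step and bounces off the walls at 1 and 19.
  step 7: 3 → 6
  step 8: 6 → 9

9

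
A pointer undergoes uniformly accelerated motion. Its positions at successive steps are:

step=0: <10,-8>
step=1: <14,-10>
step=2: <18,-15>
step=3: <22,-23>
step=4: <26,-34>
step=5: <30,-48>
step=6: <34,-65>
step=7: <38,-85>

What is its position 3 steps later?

<50,-163>

Taking differences between consecutive positions: <+4,-2>, <+4,-5>, <+4,-8>, <+4,-11>, <+4,-14>, <+4,-17>, <+4,-20>. These grow by <+0,-3> each step.
step 8: <38,-85> + <+4,-23> → <42,-108>
step 9: <42,-108> + <+4,-26> → <46,-134>
step 10: <46,-134> + <+4,-29> → <50,-163>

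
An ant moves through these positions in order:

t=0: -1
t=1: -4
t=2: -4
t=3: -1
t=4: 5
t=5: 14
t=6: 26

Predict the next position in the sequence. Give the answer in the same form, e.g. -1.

41

Taking differences between consecutive positions: -3, +0, +3, +6, +9, +12. These grow by +3 each step.
step 7: 26 + 15 → 41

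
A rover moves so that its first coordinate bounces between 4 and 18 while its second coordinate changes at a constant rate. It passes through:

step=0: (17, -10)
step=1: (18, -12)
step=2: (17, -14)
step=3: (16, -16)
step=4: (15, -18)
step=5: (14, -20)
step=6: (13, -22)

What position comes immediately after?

The first coordinate travels 1 per step and bounces off the walls at 4 and 18.
  step 7: 13 → 12
The second coordinate changes by -2 each step: at step 7 it is -24.

(12, -24)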